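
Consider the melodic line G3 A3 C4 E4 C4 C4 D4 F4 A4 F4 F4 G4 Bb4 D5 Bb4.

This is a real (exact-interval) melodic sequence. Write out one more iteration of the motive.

The 5-note cells begin on G3, C4, F4 — each up a 4th from the last.
So cell 4 is Bb4 C5 Eb5 G5 Eb5.

Bb4 C5 Eb5 G5 Eb5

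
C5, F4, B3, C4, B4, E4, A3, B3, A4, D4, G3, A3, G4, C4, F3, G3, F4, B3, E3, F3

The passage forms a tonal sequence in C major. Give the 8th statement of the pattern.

C4 F3 B2 C3

The 4-note cells begin on C5, B4, A4, G4, F4 — each down a 2nd from the last.
Continuing the starts: E4 → D4 → C4.
Statement 8 starts on C4 and keeps the same diatonic contour: C4 F3 B2 C3.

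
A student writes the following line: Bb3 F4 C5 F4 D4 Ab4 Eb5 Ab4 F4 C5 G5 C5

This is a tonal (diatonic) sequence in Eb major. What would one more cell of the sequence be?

Unit = 4 notes; the statements start on Bb3, D4, F4, moving up a 3rd each time.
Statement 4 starts on Ab4 and keeps the same diatonic contour: Ab4 Eb5 Bb5 Eb5.

Ab4 Eb5 Bb5 Eb5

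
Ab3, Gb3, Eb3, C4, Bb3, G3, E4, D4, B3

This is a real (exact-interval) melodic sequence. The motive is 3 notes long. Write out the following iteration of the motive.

The 3-note cells begin on Ab3, C4, E4 — each up a 3rd from the last.
From G#4 the exact shape gives G#4 F#4 D#4.

G#4 F#4 D#4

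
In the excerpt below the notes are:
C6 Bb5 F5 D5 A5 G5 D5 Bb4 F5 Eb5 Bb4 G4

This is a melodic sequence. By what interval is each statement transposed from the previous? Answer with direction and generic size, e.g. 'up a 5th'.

The 4-note cells begin on C6, A5, F5 — each down a 3rd from the last.
C6 to A5 is down a 3rd.

down a 3rd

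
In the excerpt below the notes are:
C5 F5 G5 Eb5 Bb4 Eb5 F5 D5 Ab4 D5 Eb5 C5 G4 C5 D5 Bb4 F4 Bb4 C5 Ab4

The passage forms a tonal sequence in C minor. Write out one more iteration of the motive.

Taking 4-note groups, the heads are C5, Bb4, Ab4, G4, F4: the pattern moves down a 2nd.
Statement 6 starts on Eb4 and keeps the same diatonic contour: Eb4 Ab4 Bb4 G4.

Eb4 Ab4 Bb4 G4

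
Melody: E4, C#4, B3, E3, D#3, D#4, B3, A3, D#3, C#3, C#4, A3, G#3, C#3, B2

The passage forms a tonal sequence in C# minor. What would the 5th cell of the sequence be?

A3 F#3 E3 A2 G#2

Taking 5-note groups, the heads are E4, D#4, C#4: the pattern moves down a 2nd.
Continuing the starts: B3 → A3.
Statement 5 starts on A3 and keeps the same diatonic contour: A3 F#3 E3 A2 G#2.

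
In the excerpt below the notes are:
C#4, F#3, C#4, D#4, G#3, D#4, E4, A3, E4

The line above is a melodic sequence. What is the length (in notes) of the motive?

There are 9 notes; a 3-note unit gives 3 cells:
C#4 F#3 C#4 | D#4 G#3 D#4 | E4 A3 E4
Each cell is the previous one up a 2nd — so the unit is 3 notes.

3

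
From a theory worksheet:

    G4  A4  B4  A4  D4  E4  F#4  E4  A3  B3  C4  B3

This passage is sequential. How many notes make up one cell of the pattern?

4

There are 12 notes; a 4-note unit gives 3 cells:
G4 A4 B4 A4 | D4 E4 F#4 E4 | A3 B3 C4 B3
Each cell is the previous one down a 4th — so the unit is 4 notes.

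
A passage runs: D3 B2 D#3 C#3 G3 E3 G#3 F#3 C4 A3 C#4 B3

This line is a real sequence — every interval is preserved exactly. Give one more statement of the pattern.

Unit = 4 notes; the statements start on D3, G3, C4, moving up a 4th each time.
So cell 4 is F4 D4 F#4 E4.

F4 D4 F#4 E4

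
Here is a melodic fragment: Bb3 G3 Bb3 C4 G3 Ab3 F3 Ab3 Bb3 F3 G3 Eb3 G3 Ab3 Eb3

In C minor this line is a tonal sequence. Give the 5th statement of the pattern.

Eb3 C3 Eb3 F3 C3

Unit = 5 notes; the statements start on Bb3, Ab3, G3, moving down a 2nd each time.
Continuing the starts: F3 → Eb3.
From Eb3 the diatonic shape gives Eb3 C3 Eb3 F3 C3.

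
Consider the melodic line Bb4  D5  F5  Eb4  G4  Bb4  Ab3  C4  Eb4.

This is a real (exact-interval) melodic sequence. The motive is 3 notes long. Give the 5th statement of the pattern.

Gb2 Bb2 Db3

Taking 3-note groups, the heads are Bb4, Eb4, Ab3: the pattern moves down a 5th.
Extending down a 5th: Db3 → Gb2.
Statement 5 starts on Gb2 and keeps the same exact contour: Gb2 Bb2 Db3.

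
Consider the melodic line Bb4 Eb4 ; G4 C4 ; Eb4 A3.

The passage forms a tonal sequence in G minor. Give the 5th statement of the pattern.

With a 2-note motive the entries are Bb4, G4, Eb4, each down a 3rd from the previous.
Continuing the starts: C4 → A3.
From A3 the diatonic shape gives A3 D3.

A3 D3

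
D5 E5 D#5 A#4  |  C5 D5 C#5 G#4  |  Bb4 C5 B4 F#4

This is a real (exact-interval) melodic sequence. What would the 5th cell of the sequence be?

Gb4 Ab4 G4 D4

With a 4-note motive the entries are D5, C5, Bb4, each down a 2nd from the previous.
Carrying on: Ab4 → Gb4.
So cell 5 is Gb4 Ab4 G4 D4.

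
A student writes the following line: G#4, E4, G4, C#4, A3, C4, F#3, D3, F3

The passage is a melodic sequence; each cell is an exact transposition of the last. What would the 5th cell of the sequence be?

With a 3-note motive the entries are G#4, C#4, F#3, each down a 5th from the previous.
Carrying on: B2 → E2.
From E2 the exact shape gives E2 C2 Eb2.

E2 C2 Eb2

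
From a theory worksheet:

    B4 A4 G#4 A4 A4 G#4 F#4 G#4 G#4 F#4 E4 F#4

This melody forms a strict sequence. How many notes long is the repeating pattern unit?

There are 12 notes; a 4-note unit gives 3 cells:
B4 A4 G#4 A4 | A4 G#4 F#4 G#4 | G#4 F#4 E4 F#4
Every group is a transposition down a 2nd of the one before; no shorter unit works.

4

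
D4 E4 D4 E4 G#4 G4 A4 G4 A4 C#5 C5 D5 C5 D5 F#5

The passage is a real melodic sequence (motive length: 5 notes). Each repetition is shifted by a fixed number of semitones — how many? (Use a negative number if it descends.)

5

Taking 5-note groups, the heads are D4, G4, C5: the pattern moves up a 4th.
D4→G4 is 67 − 62 = 5 semitones.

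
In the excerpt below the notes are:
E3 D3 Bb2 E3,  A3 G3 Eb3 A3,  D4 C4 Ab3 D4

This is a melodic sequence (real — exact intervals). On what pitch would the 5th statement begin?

C5

With a 4-note motive the entries are E3, A3, D4, each up a 4th from the previous.
Continuing: G4 → C5. Statement 5 starts on C5.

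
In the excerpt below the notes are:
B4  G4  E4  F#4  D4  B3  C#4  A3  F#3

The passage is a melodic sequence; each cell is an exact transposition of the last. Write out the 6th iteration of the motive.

A#2 F#2 D#2

The 3-note cells begin on B4, F#4, C#4 — each down a 4th from the last.
Continuing the starts: G#3 → D#3 → A#2.
So cell 6 is A#2 F#2 D#2.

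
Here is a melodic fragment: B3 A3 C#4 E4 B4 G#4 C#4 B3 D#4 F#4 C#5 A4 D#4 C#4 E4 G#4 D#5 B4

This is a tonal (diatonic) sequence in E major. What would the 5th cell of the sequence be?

Unit = 6 notes; the statements start on B3, C#4, D#4, moving up a 2nd each time.
Carrying on: E4 → F#4.
Statement 5 starts on F#4 and keeps the same diatonic contour: F#4 E4 G#4 B4 F#5 D#5.

F#4 E4 G#4 B4 F#5 D#5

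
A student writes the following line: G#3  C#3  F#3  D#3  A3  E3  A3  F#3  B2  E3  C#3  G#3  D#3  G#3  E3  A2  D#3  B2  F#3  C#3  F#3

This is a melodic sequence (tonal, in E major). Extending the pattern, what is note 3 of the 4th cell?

With 7-note cells, note 3 of each statement runs F#3, E3, D#3.
Each moves down a 2nd; the next is C#3.

C#3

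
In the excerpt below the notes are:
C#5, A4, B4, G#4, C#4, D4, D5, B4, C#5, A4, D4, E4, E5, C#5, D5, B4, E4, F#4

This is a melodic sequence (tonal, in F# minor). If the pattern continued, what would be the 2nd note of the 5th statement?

E5

Grouping in 6s, the 2nd note of each cell is A4, B4, C#5.
Each moves up a 2nd. Continuing: D5 → E5.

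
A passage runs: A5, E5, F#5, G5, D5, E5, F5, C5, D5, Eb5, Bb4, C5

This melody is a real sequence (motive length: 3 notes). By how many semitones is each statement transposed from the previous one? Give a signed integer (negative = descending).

-2

With a 3-note motive the entries are A5, G5, F5, Eb5, each down a 2nd from the previous.
A5→G5 is 79 − 81 = -2 semitones.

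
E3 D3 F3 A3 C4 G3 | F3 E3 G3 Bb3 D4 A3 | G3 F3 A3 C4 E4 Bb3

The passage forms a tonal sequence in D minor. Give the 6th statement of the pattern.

The 6-note cells begin on E3, F3, G3 — each up a 2nd from the last.
Carrying on: A3 → Bb3 → C4.
From C4 the diatonic shape gives C4 Bb3 D4 F4 A4 E4.

C4 Bb3 D4 F4 A4 E4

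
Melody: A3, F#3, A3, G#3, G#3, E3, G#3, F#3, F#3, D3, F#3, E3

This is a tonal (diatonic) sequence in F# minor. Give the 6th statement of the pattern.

C#3 A2 C#3 B2

Unit = 4 notes; the statements start on A3, G#3, F#3, moving down a 2nd each time.
Extending down a 2nd: E3 → D3 → C#3.
So cell 6 is C#3 A2 C#3 B2.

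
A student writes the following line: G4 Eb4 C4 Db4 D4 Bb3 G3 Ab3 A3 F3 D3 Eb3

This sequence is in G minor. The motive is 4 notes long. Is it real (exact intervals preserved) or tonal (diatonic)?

Each cell has the same semitone pattern (-4, -3, 1) — intervals are preserved exactly.
And Db4 lies outside G minor, so the sequence is real rather than tonal.

real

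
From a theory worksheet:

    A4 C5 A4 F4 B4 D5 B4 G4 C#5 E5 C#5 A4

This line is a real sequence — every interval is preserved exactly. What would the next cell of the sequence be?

D#5 F#5 D#5 B4

Unit = 4 notes; the statements start on A4, B4, C#5, moving up a 2nd each time.
Statement 4 starts on D#5 and keeps the same exact contour: D#5 F#5 D#5 B4.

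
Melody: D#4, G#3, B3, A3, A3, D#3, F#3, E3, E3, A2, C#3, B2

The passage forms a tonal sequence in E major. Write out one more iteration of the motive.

Taking 4-note groups, the heads are D#4, A3, E3: the pattern moves down a 4th.
So cell 4 is B2 E2 G#2 F#2.

B2 E2 G#2 F#2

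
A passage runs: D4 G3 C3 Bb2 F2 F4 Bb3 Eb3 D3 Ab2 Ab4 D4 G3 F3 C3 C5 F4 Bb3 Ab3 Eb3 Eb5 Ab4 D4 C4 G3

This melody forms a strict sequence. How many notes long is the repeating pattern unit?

5

Try groups of 5 (5 cells in 25 notes):
D4 G3 C3 Bb2 F2 | F4 Bb3 Eb3 D3 Ab2 | Ab4 D4 G3 F3 C3 | C5 F4 Bb3 Ab3 Eb3 | Eb5 Ab4 D4 C4 G3
Each cell is the previous one up a 3rd — so the unit is 5 notes.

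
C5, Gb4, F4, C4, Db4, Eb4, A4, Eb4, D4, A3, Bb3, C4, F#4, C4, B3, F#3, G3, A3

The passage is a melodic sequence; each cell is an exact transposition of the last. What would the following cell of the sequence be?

D#4 A3 G#3 D#3 E3 F#3

Unit = 6 notes; the statements start on C5, A4, F#4, moving down a 3rd each time.
So cell 4 is D#4 A3 G#3 D#3 E3 F#3.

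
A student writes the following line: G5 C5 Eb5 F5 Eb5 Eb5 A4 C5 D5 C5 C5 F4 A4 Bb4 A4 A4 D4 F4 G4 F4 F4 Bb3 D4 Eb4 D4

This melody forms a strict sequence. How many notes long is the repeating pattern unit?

Try groups of 5 (5 cells in 25 notes):
G5 C5 Eb5 F5 Eb5 | Eb5 A4 C5 D5 C5 | C5 F4 A4 Bb4 A4 | A4 D4 F4 G4 F4 | F4 Bb3 D4 Eb4 D4
That's a consistent down a 3rd shift per cell, and no other grouping gives one.

5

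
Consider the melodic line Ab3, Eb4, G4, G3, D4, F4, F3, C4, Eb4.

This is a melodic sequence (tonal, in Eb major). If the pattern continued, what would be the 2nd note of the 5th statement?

The unit is 3 notes. Position-2 pitches of the 3 shown cells: Eb4, D4, C4.
Each moves down a 2nd. Continuing: Bb3 → Ab3.

Ab3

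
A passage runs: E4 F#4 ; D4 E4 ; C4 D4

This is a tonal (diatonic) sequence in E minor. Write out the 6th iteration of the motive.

Unit = 2 notes; the statements start on E4, D4, C4, moving down a 2nd each time.
Carrying on: B3 → A3 → G3.
Statement 6 starts on G3 and keeps the same diatonic contour: G3 A3.

G3 A3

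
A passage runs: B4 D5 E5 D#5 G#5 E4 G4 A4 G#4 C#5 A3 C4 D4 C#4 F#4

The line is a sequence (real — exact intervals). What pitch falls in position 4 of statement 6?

E2

The unit is 5 notes. Position-4 pitches of the 3 shown cells: D#5, G#4, C#4.
Each moves down a 5th. Continuing: F#3 → B2 → E2.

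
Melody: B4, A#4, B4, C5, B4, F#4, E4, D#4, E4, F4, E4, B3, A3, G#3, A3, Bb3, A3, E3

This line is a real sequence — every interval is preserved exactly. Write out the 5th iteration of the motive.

G2 F#2 G2 Ab2 G2 D2

With a 6-note motive the entries are B4, E4, A3, each down a 5th from the previous.
Carrying on: D3 → G2.
From G2 the exact shape gives G2 F#2 G2 Ab2 G2 D2.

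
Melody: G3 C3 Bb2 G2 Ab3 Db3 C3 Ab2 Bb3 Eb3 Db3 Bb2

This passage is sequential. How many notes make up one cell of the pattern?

4

There are 12 notes; a 4-note unit gives 3 cells:
G3 C3 Bb2 G2 | Ab3 Db3 C3 Ab2 | Bb3 Eb3 Db3 Bb2
Every group is a transposition up a 2nd of the one before; no shorter unit works.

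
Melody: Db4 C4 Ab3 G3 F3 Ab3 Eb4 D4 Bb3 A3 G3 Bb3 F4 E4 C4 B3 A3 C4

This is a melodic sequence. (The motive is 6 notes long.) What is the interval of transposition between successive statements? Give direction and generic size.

Unit = 6 notes; the statements start on Db4, Eb4, F4, moving up a 2nd each time.
From Db4 to Eb4: up a 2nd.

up a 2nd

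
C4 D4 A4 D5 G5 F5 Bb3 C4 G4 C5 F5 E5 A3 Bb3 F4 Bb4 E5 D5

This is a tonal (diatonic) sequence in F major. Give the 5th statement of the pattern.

F3 G3 D4 G4 C5 Bb4

With a 6-note motive the entries are C4, Bb3, A3, each down a 2nd from the previous.
Continuing the starts: G3 → F3.
Statement 5 starts on F3 and keeps the same diatonic contour: F3 G3 D4 G4 C5 Bb4.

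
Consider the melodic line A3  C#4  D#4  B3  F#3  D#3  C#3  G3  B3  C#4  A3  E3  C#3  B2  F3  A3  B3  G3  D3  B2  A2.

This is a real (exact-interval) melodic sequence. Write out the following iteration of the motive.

Eb3 G3 A3 F3 C3 A2 G2

With a 7-note motive the entries are A3, G3, F3, each down a 2nd from the previous.
Statement 4 starts on Eb3 and keeps the same exact contour: Eb3 G3 A3 F3 C3 A2 G2.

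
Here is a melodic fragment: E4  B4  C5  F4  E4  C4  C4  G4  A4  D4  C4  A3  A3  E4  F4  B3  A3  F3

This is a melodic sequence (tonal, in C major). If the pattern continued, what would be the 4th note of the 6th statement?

With 6-note cells, note 4 of each statement runs F4, D4, B3.
Carrying that down a 3rd forward: G3 → E3 → C3.

C3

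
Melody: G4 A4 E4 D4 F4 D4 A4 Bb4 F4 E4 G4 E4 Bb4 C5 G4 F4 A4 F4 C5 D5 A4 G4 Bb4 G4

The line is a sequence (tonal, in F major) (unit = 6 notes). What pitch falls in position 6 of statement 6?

Grouping in 6s, the 6th note of each cell is D4, E4, F4, G4.
Carrying that up a 2nd forward: A4 → Bb4.

Bb4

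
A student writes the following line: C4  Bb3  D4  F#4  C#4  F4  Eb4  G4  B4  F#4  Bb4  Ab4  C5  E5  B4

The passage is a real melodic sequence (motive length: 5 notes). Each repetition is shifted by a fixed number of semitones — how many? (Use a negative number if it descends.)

5

Taking 5-note groups, the heads are C4, F4, Bb4: the pattern moves up a 4th.
C4→F4 is 65 − 60 = 5 semitones.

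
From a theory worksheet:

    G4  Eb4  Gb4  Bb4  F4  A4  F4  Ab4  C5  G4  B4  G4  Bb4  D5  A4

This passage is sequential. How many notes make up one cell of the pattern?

5

Try groups of 5 (3 cells in 15 notes):
G4 Eb4 Gb4 Bb4 F4 | A4 F4 Ab4 C5 G4 | B4 G4 Bb4 D5 A4
Every group is a transposition up a 2nd of the one before; no shorter unit works.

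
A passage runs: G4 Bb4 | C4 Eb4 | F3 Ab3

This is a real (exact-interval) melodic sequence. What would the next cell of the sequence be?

Bb2 Db3

Taking 2-note groups, the heads are G4, C4, F3: the pattern moves down a 5th.
So cell 4 is Bb2 Db3.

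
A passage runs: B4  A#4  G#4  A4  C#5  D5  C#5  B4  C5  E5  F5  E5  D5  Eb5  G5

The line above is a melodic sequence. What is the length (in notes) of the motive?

There are 15 notes; a 5-note unit gives 3 cells:
B4 A#4 G#4 A4 C#5 | D5 C#5 B4 C5 E5 | F5 E5 D5 Eb5 G5
Each cell is the previous one up a 3rd — so the unit is 5 notes.

5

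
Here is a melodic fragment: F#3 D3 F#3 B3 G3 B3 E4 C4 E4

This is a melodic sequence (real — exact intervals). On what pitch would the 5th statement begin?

The 3-note cells begin on F#3, B3, E4 — each up a 4th from the last.
Extending the heads up a 4th: A4 → D5.

D5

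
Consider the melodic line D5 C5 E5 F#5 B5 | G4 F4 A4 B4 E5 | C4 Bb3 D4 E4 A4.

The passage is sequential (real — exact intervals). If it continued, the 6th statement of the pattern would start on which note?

Eb2

Taking 5-note groups, the heads are D5, G4, C4: the pattern moves down a 5th.
Extending the heads down a 5th: F3 → Bb2 → Eb2.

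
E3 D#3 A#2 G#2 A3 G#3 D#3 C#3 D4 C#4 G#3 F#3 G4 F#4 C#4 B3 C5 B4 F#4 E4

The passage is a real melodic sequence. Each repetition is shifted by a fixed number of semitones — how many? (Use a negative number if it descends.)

Taking 4-note groups, the heads are E3, A3, D4, G4, C5: the pattern moves up a 4th.
Counting half-steps from E3 to A3: 5.

5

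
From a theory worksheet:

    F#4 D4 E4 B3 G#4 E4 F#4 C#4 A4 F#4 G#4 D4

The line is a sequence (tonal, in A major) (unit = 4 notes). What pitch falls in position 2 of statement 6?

B4

Grouping in 4s, the 2nd note of each cell is D4, E4, F#4.
Carrying that up a 2nd forward: G#4 → A4 → B4.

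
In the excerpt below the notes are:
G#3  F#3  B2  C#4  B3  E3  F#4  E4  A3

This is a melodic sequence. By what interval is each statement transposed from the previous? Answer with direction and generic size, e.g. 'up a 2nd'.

up a 4th

Unit = 3 notes; the statements start on G#3, C#4, F#4, moving up a 4th each time.
From G#3 to C#4: up a 4th.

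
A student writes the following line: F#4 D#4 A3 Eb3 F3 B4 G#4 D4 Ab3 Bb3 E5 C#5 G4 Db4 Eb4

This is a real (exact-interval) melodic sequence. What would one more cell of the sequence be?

Taking 5-note groups, the heads are F#4, B4, E5: the pattern moves up a 4th.
Statement 4 starts on A5 and keeps the same exact contour: A5 F#5 C5 Gb4 Ab4.

A5 F#5 C5 Gb4 Ab4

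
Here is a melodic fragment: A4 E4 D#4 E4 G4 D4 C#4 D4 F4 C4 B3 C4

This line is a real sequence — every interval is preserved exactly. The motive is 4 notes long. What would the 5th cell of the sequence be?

Db4 Ab3 G3 Ab3

With a 4-note motive the entries are A4, G4, F4, each down a 2nd from the previous.
Extending down a 2nd: Eb4 → Db4.
So cell 5 is Db4 Ab3 G3 Ab3.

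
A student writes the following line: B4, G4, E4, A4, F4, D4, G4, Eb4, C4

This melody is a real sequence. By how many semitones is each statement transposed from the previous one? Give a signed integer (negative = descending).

-2

Taking 3-note groups, the heads are B4, A4, G4: the pattern moves down a 2nd.
B4 to A4 spans -2 semitones.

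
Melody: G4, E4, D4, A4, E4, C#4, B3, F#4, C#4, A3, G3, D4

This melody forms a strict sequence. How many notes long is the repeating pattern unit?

4

12 notes total. Splitting into 3 groups of 4:
G4 E4 D4 A4 | E4 C#4 B3 F#4 | C#4 A3 G3 D4
Every group is a transposition down a 3rd of the one before; no shorter unit works.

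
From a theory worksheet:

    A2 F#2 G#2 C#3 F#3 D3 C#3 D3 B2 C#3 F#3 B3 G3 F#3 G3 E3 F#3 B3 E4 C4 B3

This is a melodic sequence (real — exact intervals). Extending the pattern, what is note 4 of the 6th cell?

D5

With 7-note cells, note 4 of each statement runs C#3, F#3, B3.
Carrying that up a 4th forward: E4 → A4 → D5.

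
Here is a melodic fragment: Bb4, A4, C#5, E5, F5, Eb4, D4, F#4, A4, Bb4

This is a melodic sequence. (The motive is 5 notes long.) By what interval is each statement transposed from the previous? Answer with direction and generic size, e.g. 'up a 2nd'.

down a 5th

Unit = 5 notes; the statements start on Bb4, Eb4, moving down a 5th each time.
Bb4 to Eb4 is down a 5th.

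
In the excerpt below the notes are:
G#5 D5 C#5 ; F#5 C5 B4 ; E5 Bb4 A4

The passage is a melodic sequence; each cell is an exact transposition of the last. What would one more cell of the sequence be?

D5 Ab4 G4

The 3-note cells begin on G#5, F#5, E5 — each down a 2nd from the last.
So cell 4 is D5 Ab4 G4.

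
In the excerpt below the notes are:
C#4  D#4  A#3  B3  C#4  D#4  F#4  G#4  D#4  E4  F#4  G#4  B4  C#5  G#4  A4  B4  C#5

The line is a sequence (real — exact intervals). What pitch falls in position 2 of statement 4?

Grouping in 6s, the 2nd note of each cell is D#4, G#4, C#5.
Each moves up a 4th; the next is F#5.

F#5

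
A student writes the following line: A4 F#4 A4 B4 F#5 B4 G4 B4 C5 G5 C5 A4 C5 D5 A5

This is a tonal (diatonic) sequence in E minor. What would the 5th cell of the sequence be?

E5 C5 E5 F#5 C6

The 5-note cells begin on A4, B4, C5 — each up a 2nd from the last.
Carrying on: D5 → E5.
So cell 5 is E5 C5 E5 F#5 C6.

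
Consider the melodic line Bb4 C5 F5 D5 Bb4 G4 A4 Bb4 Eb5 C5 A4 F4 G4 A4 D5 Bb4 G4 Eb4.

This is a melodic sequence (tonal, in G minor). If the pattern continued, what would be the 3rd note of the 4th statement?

With 6-note cells, note 3 of each statement runs F5, Eb5, D5.
One more down a 2nd gives C5.

C5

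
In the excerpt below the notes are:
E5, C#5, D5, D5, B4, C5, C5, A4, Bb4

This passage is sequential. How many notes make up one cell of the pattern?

There are 9 notes; a 3-note unit gives 3 cells:
E5 C#5 D5 | D5 B4 C5 | C5 A4 Bb4
Each cell is the previous one down a 2nd — so the unit is 3 notes.

3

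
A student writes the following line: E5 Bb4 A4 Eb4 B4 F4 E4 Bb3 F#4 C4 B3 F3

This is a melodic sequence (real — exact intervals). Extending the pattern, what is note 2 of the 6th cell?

A2

The unit is 4 notes. Position-2 pitches of the 3 shown cells: Bb4, F4, C4.
Carrying that down a 4th forward: G3 → D3 → A2.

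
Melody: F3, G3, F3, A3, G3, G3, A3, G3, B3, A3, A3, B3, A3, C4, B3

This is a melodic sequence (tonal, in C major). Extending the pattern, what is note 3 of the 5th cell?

With 5-note cells, note 3 of each statement runs F3, G3, A3.
Carrying that up a 2nd forward: B3 → C4.

C4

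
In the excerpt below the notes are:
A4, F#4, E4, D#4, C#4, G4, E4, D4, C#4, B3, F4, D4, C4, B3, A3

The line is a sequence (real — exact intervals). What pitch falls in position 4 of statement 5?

Grouping in 5s, the 4th note of each cell is D#4, C#4, B3.
Carrying that down a 2nd forward: A3 → G3.

G3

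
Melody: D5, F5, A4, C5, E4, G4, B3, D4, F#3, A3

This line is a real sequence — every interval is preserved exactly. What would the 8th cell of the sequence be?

D#2 F#2

Taking 2-note groups, the heads are D5, A4, E4, B3, F#3: the pattern moves down a 4th.
Carrying on: C#3 → G#2 → D#2.
Statement 8 starts on D#2 and keeps the same exact contour: D#2 F#2.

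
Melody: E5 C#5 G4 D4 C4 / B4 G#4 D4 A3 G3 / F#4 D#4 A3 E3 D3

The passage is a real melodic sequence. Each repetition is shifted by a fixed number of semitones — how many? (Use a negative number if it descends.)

Unit = 5 notes; the statements start on E5, B4, F#4, moving down a 4th each time.
Counting half-steps from E5 to B4: -5.

-5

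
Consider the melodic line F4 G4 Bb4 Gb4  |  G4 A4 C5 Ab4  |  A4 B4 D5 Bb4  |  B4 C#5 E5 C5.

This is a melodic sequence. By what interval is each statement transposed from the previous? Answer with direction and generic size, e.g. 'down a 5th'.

up a 2nd

With a 4-note motive the entries are F4, G4, A4, B4, each up a 2nd from the previous.
From F4 to G4: up a 2nd.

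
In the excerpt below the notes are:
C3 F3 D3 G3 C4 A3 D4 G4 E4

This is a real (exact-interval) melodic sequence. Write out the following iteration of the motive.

A4 D5 B4

With a 3-note motive the entries are C3, G3, D4, each up a 5th from the previous.
Statement 4 starts on A4 and keeps the same exact contour: A4 D5 B4.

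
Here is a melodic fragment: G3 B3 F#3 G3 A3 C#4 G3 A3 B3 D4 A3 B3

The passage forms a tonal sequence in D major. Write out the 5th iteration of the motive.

D4 F#4 C#4 D4

The 4-note cells begin on G3, A3, B3 — each up a 2nd from the last.
Carrying on: C#4 → D4.
From D4 the diatonic shape gives D4 F#4 C#4 D4.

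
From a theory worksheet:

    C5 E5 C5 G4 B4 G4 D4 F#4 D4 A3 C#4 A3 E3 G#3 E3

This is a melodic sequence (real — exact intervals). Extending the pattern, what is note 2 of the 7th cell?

With 3-note cells, note 2 of each statement runs E5, B4, F#4, C#4, G#3.
Each moves down a 4th. Continuing: D#3 → A#2.

A#2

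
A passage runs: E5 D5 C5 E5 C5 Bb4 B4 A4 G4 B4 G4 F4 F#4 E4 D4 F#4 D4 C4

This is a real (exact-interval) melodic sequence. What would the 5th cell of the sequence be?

G#3 F#3 E3 G#3 E3 D3

The 6-note cells begin on E5, B4, F#4 — each down a 4th from the last.
Extending down a 4th: C#4 → G#3.
Statement 5 starts on G#3 and keeps the same exact contour: G#3 F#3 E3 G#3 E3 D3.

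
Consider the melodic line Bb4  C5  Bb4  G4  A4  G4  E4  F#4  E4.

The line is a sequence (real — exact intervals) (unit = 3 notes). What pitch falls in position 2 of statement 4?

D#4

The unit is 3 notes. Position-2 pitches of the 3 shown cells: C5, A4, F#4.
From F#4, down a 3rd gives D#4.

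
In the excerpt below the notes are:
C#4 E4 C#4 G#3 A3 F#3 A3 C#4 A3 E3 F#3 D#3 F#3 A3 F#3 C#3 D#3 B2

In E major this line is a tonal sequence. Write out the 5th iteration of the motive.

Unit = 6 notes; the statements start on C#4, A3, F#3, moving down a 3rd each time.
Extending down a 3rd: D#3 → B2.
From B2 the diatonic shape gives B2 D#3 B2 F#2 G#2 E2.

B2 D#3 B2 F#2 G#2 E2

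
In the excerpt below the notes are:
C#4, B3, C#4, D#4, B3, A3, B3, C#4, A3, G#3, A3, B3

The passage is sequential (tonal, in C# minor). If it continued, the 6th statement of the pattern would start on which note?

Taking 4-note groups, the heads are C#4, B3, A3: the pattern moves down a 2nd.
Extending the heads down a 2nd: G#3 → F#3 → E3.

E3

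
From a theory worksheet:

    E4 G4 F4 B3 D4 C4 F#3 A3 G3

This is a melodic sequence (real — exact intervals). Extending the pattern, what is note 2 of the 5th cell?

B2

The unit is 3 notes. Position-2 pitches of the 3 shown cells: G4, D4, A3.
Each moves down a 4th. Continuing: E3 → B2.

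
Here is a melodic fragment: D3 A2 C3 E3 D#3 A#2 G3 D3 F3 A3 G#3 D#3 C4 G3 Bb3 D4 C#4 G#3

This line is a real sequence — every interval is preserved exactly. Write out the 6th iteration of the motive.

Unit = 6 notes; the statements start on D3, G3, C4, moving up a 4th each time.
Extending up a 4th: F4 → Bb4 → Eb5.
Statement 6 starts on Eb5 and keeps the same exact contour: Eb5 Bb4 Db5 F5 E5 B4.

Eb5 Bb4 Db5 F5 E5 B4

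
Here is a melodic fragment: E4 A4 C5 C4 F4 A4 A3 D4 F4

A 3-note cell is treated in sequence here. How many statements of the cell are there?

9 notes in groups of 3 gives 9/3 = 3 statements.
Starts: E4, C4, A3 — each down a 3rd.

3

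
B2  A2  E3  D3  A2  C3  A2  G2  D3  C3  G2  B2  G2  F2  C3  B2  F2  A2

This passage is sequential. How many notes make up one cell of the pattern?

6

There are 18 notes; a 6-note unit gives 3 cells:
B2 A2 E3 D3 A2 C3 | A2 G2 D3 C3 G2 B2 | G2 F2 C3 B2 F2 A2
That's a consistent down a 2nd shift per cell, and no other grouping gives one.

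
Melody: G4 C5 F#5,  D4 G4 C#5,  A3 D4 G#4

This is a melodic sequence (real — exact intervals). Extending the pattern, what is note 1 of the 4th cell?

With 3-note cells, note 1 of each statement runs G4, D4, A3.
Each moves down a 4th; the next is E3.

E3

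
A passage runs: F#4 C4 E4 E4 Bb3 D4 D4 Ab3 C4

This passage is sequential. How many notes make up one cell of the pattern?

9 notes total. Splitting into 3 groups of 3:
F#4 C4 E4 | E4 Bb3 D4 | D4 Ab3 C4
That's a consistent down a 2nd shift per cell, and no other grouping gives one.

3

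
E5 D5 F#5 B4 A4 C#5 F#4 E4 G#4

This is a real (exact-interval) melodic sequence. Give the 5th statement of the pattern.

G#3 F#3 A#3

Unit = 3 notes; the statements start on E5, B4, F#4, moving down a 4th each time.
Carrying on: C#4 → G#3.
Statement 5 starts on G#3 and keeps the same exact contour: G#3 F#3 A#3.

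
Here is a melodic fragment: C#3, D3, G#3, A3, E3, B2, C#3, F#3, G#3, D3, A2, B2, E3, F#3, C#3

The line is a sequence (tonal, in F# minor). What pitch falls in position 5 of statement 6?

G#2

With 5-note cells, note 5 of each statement runs E3, D3, C#3.
Each moves down a 2nd. Continuing: B2 → A2 → G#2.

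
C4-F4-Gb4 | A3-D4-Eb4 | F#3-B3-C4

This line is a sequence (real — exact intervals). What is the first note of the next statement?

The 3-note cells begin on C4, A3, F#3 — each down a 3rd from the last.
The next head, down a 3rd from F#3, is D#3.

D#3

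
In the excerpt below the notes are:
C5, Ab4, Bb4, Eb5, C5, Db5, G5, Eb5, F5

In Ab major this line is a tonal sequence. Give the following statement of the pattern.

The 3-note cells begin on C5, Eb5, G5 — each up a 3rd from the last.
Statement 4 starts on Bb5 and keeps the same diatonic contour: Bb5 G5 Ab5.

Bb5 G5 Ab5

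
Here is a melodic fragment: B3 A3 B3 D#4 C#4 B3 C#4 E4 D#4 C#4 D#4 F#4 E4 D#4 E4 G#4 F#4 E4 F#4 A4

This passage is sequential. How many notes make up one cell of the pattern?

There are 20 notes; a 4-note unit gives 5 cells:
B3 A3 B3 D#4 | C#4 B3 C#4 E4 | D#4 C#4 D#4 F#4 | E4 D#4 E4 G#4 | F#4 E4 F#4 A4
Each cell is the previous one up a 2nd — so the unit is 4 notes.

4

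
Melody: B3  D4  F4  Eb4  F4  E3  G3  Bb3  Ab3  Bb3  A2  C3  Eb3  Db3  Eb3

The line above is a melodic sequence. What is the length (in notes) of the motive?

5

Try groups of 5 (3 cells in 15 notes):
B3 D4 F4 Eb4 F4 | E3 G3 Bb3 Ab3 Bb3 | A2 C3 Eb3 Db3 Eb3
Each cell is the previous one down a 5th — so the unit is 5 notes.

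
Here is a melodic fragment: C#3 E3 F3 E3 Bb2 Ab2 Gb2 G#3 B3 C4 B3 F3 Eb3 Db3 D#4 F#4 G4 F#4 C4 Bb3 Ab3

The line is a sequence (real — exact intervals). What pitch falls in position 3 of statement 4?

The unit is 7 notes. Position-3 pitches of the 3 shown cells: F3, C4, G4.
From G4, up a 5th gives D5.

D5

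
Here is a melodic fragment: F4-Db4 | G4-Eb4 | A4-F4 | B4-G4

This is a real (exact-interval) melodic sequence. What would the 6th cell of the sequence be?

With a 2-note motive the entries are F4, G4, A4, B4, each up a 2nd from the previous.
Continuing the starts: C#5 → D#5.
Statement 6 starts on D#5 and keeps the same exact contour: D#5 B4.

D#5 B4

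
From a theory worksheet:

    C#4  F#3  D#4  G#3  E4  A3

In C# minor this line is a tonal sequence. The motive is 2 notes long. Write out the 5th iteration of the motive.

The 2-note cells begin on C#4, D#4, E4 — each up a 2nd from the last.
Carrying on: F#4 → G#4.
From G#4 the diatonic shape gives G#4 C#4.

G#4 C#4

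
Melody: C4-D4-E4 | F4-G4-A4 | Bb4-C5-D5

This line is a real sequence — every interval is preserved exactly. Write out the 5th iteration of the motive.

The 3-note cells begin on C4, F4, Bb4 — each up a 4th from the last.
Extending up a 4th: Eb5 → Ab5.
From Ab5 the exact shape gives Ab5 Bb5 C6.

Ab5 Bb5 C6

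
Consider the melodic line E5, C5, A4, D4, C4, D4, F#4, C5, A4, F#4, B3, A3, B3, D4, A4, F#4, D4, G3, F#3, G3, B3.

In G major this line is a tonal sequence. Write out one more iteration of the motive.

With a 7-note motive the entries are E5, C5, A4, each down a 3rd from the previous.
Statement 4 starts on F#4 and keeps the same diatonic contour: F#4 D4 B3 E3 D3 E3 G3.

F#4 D4 B3 E3 D3 E3 G3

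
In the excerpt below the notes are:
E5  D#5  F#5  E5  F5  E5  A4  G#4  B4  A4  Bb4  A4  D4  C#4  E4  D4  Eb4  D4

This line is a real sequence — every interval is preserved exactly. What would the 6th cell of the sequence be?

F2 E2 G2 F2 Gb2 F2

Taking 6-note groups, the heads are E5, A4, D4: the pattern moves down a 5th.
Continuing the starts: G3 → C3 → F2.
So cell 6 is F2 E2 G2 F2 Gb2 F2.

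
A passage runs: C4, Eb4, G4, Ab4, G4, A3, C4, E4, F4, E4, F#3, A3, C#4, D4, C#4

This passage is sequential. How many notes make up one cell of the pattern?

15 notes total. Splitting into 3 groups of 5:
C4 Eb4 G4 Ab4 G4 | A3 C4 E4 F4 E4 | F#3 A3 C#4 D4 C#4
Every group is a transposition down a 3rd of the one before; no shorter unit works.

5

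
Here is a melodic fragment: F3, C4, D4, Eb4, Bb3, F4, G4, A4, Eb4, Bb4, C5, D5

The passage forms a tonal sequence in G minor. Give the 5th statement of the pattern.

Taking 4-note groups, the heads are F3, Bb3, Eb4: the pattern moves up a 4th.
Extending up a 4th: A4 → D5.
From D5 the diatonic shape gives D5 A5 Bb5 C6.

D5 A5 Bb5 C6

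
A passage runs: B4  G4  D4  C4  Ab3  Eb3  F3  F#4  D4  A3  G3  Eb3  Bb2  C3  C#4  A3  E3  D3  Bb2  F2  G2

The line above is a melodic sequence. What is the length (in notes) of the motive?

21 notes total. Splitting into 3 groups of 7:
B4 G4 D4 C4 Ab3 Eb3 F3 | F#4 D4 A3 G3 Eb3 Bb2 C3 | C#4 A3 E3 D3 Bb2 F2 G2
Every group is a transposition down a 4th of the one before; no shorter unit works.

7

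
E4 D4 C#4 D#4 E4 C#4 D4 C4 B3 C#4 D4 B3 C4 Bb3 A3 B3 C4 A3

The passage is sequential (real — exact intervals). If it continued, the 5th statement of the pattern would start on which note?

Ab3

The 6-note cells begin on E4, D4, C4 — each down a 2nd from the last.
Extending the heads down a 2nd: Bb3 → Ab3.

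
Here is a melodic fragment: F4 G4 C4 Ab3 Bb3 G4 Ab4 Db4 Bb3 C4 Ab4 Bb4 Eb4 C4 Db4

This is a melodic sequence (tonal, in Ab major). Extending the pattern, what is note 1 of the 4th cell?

With 5-note cells, note 1 of each statement runs F4, G4, Ab4.
From Ab4, up a 2nd gives Bb4.

Bb4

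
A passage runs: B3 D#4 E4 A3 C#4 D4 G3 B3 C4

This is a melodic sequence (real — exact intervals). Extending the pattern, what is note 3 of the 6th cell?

With 3-note cells, note 3 of each statement runs E4, D4, C4.
Each moves down a 2nd. Continuing: Bb3 → Ab3 → Gb3.

Gb3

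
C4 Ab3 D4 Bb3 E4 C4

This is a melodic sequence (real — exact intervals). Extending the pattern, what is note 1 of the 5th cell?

G#4

The unit is 2 notes. Position-1 pitches of the 3 shown cells: C4, D4, E4.
Carrying that up a 2nd forward: F#4 → G#4.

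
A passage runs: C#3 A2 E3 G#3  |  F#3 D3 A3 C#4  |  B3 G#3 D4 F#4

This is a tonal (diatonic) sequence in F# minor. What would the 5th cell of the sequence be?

A4 F#4 C#5 E5

The 4-note cells begin on C#3, F#3, B3 — each up a 4th from the last.
Carrying on: E4 → A4.
Statement 5 starts on A4 and keeps the same diatonic contour: A4 F#4 C#5 E5.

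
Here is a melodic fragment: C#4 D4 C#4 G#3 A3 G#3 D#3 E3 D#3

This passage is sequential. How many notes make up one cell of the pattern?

Try groups of 3 (3 cells in 9 notes):
C#4 D4 C#4 | G#3 A3 G#3 | D#3 E3 D#3
Each cell is the previous one down a 4th — so the unit is 3 notes.

3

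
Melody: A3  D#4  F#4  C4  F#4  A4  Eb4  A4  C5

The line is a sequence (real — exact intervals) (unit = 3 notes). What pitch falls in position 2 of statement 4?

The unit is 3 notes. Position-2 pitches of the 3 shown cells: D#4, F#4, A4.
One more up a 3rd gives C5.

C5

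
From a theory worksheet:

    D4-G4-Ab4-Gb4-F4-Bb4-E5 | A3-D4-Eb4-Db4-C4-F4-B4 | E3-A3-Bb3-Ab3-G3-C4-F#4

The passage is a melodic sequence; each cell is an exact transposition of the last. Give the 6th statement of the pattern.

C#2 F#2 G2 F2 E2 A2 D#3

With a 7-note motive the entries are D4, A3, E3, each down a 4th from the previous.
Continuing the starts: B2 → F#2 → C#2.
Statement 6 starts on C#2 and keeps the same exact contour: C#2 F#2 G2 F2 E2 A2 D#3.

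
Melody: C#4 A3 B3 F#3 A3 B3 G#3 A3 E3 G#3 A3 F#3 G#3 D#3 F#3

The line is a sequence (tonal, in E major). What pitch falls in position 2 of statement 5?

D#3

With 5-note cells, note 2 of each statement runs A3, G#3, F#3.
Carrying that down a 2nd forward: E3 → D#3.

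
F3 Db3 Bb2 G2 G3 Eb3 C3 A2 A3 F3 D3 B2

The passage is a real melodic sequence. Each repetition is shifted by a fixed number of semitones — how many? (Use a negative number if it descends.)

2

Unit = 4 notes; the statements start on F3, G3, A3, moving up a 2nd each time.
F3 to G3 spans +2 semitones.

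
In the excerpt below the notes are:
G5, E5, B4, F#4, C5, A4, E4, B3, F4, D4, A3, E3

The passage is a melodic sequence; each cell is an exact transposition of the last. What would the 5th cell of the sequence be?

Eb3 C3 G2 D2

The 4-note cells begin on G5, C5, F4 — each down a 5th from the last.
Extending down a 5th: Bb3 → Eb3.
So cell 5 is Eb3 C3 G2 D2.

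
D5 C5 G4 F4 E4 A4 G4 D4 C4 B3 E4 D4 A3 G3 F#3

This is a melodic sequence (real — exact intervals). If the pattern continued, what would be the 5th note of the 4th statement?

Grouping in 5s, the 5th note of each cell is E4, B3, F#3.
One more down a 4th gives C#3.

C#3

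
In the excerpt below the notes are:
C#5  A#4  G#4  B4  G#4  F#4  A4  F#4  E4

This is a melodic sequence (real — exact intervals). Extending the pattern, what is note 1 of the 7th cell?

With 3-note cells, note 1 of each statement runs C#5, B4, A4.
Each moves down a 2nd. Continuing: G4 → F4 → Eb4 → Db4.

Db4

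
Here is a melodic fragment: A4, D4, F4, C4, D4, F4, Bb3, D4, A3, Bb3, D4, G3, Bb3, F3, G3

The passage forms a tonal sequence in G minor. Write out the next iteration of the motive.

Bb3 Eb3 G3 D3 Eb3

Unit = 5 notes; the statements start on A4, F4, D4, moving down a 3rd each time.
From Bb3 the diatonic shape gives Bb3 Eb3 G3 D3 Eb3.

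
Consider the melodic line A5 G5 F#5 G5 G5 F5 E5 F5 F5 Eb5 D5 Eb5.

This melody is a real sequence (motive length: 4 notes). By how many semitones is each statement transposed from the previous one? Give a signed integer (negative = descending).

-2

Unit = 4 notes; the statements start on A5, G5, F5, moving down a 2nd each time.
Counting half-steps from A5 to G5: -2.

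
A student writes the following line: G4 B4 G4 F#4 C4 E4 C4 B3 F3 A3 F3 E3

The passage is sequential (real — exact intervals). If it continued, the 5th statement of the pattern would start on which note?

Unit = 4 notes; the statements start on G4, C4, F3, moving down a 5th each time.
Continuing: Bb2 → Eb2. Statement 5 starts on Eb2.

Eb2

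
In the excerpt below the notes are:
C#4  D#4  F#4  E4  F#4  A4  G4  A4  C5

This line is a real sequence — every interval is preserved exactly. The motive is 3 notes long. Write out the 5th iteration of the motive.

Taking 3-note groups, the heads are C#4, E4, G4: the pattern moves up a 3rd.
Carrying on: Bb4 → Db5.
So cell 5 is Db5 Eb5 Gb5.

Db5 Eb5 Gb5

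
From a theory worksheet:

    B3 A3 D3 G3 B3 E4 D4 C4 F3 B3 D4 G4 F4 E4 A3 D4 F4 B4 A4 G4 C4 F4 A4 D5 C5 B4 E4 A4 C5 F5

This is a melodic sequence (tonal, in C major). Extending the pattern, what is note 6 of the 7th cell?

C6

With 6-note cells, note 6 of each statement runs E4, G4, B4, D5, F5.
Each moves up a 3rd. Continuing: A5 → C6.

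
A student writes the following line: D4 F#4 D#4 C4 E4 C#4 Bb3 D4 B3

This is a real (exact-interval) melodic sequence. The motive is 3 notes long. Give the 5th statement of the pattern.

Gb3 Bb3 G3

With a 3-note motive the entries are D4, C4, Bb3, each down a 2nd from the previous.
Carrying on: Ab3 → Gb3.
From Gb3 the exact shape gives Gb3 Bb3 G3.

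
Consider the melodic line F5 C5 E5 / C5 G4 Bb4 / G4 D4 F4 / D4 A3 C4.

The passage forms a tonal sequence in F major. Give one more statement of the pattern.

With a 3-note motive the entries are F5, C5, G4, D4, each down a 4th from the previous.
From A3 the diatonic shape gives A3 E3 G3.

A3 E3 G3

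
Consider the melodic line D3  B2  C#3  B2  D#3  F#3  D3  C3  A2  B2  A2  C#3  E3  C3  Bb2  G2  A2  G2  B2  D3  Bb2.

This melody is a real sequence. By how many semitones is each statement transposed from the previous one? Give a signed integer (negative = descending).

Taking 7-note groups, the heads are D3, C3, Bb2: the pattern moves down a 2nd.
D3→C3 is 48 − 50 = -2 semitones.

-2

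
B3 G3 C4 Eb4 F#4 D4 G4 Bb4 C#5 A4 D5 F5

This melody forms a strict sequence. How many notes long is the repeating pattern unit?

4

Try groups of 4 (3 cells in 12 notes):
B3 G3 C4 Eb4 | F#4 D4 G4 Bb4 | C#5 A4 D5 F5
That's a consistent up a 5th shift per cell, and no other grouping gives one.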